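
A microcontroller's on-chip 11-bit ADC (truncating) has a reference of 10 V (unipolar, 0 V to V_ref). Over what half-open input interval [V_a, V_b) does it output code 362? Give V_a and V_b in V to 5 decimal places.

LSB = 10/2^11 = 4.883 mV.
V_a = V_low + 362·LSB = 1.76758 V; V_b = V_low + 363·LSB = 1.77246 V.

[1.76758 V, 1.77246 V)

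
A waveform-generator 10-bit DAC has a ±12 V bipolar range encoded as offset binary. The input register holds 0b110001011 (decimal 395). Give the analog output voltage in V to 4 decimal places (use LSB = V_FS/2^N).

LSB = 24 V / 2^10 = 23.438 mV.
Code 0b110001011 = 395 decimal.
V_out = (−12) + 395 × 0.0234375 V = -2.74219 V.

-2.7422 V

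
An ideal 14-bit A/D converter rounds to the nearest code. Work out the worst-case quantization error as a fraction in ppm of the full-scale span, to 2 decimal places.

Rounding → worst-case error = ½ LSB = V_FS/2^15, so 1e+06/32768 = 30.5176 ppm of full scale.

30.52 ppm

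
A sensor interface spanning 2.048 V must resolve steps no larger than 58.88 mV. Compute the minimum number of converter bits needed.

6 bits

Number of steps required ≥ 2.048 V / 58.88 mV = 34.78.
Need 2^N ≥ 34.78; 2^5 = 32, 2^6 = 64.
Minimum N = 6.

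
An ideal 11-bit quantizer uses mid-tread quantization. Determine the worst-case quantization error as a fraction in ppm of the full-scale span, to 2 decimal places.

Rounding → worst-case error = ½ LSB = V_FS/2^12, so 1e+06/4096 = 244.141 ppm of full scale.

244.14 ppm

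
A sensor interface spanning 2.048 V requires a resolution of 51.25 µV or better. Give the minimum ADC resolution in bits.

Number of steps required ≥ 2.048 V / 51.25 µV = 39960.98.
Need 2^N ≥ 39960.98; 2^15 = 32768, 2^16 = 65536.
Minimum N = 16.

16 bits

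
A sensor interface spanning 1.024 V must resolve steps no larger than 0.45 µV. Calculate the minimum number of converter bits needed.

22 bits

Number of steps required ≥ 1.024 V / 0.45 µV = 2275555.56.
Need 2^N ≥ 2275555.56; 2^21 = 2097152, 2^22 = 4194304.
Minimum N = 22.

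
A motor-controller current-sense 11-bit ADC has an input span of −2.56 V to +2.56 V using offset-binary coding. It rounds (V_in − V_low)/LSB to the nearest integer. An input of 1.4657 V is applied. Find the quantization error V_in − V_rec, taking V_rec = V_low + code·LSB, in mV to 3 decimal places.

Step size: 5.12 V ÷ 2^11 = 2.500 mV.
(1.4657 − (−2.56))/0.0025 = 1610.2800; round gives code 1610.
V_rec = (−2.56) + 1610·0.0025 = 1.465 V.
Difference: 0.0007 V → 0.700 mV.

0.700 mV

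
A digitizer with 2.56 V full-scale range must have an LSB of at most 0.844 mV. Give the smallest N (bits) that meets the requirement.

12 bits

Number of steps required ≥ 2.56 V / 0.844 mV = 3033.18.
Need 2^N ≥ 3033.18; 2^11 = 2048, 2^12 = 4096.
Minimum N = 12.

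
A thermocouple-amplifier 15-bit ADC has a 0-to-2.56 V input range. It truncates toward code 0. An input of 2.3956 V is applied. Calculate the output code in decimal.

code 30663

With 32768 levels over 2.56 V, one step is 78.12 µV.
(V_in − V_low)/LSB = (2.3956 − 0) / 7.8125e-05 = 30663.680.
So the output code is 30663.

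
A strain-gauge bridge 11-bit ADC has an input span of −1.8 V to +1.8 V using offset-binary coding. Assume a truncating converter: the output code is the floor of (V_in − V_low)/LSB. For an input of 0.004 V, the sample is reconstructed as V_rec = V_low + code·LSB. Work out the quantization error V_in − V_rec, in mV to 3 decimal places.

LSB = 3.6/2^11 = 1.758 mV.
(V_in − V_low)/LSB = (0.004 − (−1.8))/0.00175781 = 1026.2756 → code 1026 (floor).
Reconstructed: 0.003515625 V.
V_in − V_rec = 0.000484375 V = 0.484 mV.

0.484 mV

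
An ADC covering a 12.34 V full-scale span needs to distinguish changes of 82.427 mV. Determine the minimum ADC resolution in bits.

8 bits

Number of steps required ≥ 12.34 V / 82.427 mV = 149.71.
Need 2^N ≥ 149.71; 2^7 = 128, 2^8 = 256.
Minimum N = 8.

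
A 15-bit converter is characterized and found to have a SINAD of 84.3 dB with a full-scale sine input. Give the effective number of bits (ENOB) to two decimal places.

ENOB = (SINAD − 1.76) / 6.02 = (84.3 − 1.76)/6.02 = 13.711.

13.71 bits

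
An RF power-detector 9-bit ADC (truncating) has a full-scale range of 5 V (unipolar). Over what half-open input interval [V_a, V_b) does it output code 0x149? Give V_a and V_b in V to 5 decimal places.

LSB = 5/2^9 = 9.766 mV.
Code 0x149 = 329 decimal.
V_a = V_low + 329·LSB = 3.21289 V; V_b = V_low + 330·LSB = 3.22266 V.

[3.21289 V, 3.22266 V)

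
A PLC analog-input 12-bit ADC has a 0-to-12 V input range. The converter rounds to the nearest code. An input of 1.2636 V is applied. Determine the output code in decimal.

Full-scale span = 12 V; LSB = 12/2^12 = 2.930 mV.
(V_in − V_low)/LSB = (1.2636 − 0) / 0.00292969 = 431.309.
Round → code 431.

code 431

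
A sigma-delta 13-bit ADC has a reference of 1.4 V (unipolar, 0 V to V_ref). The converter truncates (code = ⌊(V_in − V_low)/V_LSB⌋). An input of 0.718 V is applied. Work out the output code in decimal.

With 8192 levels over 1.4 V, one step is 170.90 µV.
(V_in − V_low)/LSB = (0.718 − 0) / 0.000170898 = 4201.326.
Floor → code 4201.

code 4201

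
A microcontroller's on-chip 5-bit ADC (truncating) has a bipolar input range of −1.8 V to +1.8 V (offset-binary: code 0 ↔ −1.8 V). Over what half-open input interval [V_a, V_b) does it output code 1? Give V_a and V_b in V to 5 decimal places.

[-1.68750 V, -1.57500 V)

LSB = 3.6/2^5 = 112.500 mV.
V_a = V_low + 1·LSB = -1.6875 V; V_b = V_low + 2·LSB = -1.575 V.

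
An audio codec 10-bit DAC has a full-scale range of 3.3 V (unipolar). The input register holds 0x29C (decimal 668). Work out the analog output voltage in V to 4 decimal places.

2.1527 V

LSB = 3.3 V / 2^10 = 3.223 mV.
Code 0x29C = 668 decimal.
V_out = 0 + 668 × 0.00322266 V = 2.15273 V.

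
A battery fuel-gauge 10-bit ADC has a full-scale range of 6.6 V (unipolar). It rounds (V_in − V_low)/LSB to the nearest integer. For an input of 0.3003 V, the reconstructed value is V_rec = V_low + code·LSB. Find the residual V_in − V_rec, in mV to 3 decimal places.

-2.630 mV

Step size: 6.6 V ÷ 2^10 = 6.445 mV.
(V_in − V_low)/LSB = (0.3003 − 0)/0.00644531 = 46.5920 → code 47 (round).
V_rec = 0 + 47·0.00644531 = 0.30292969 V.
Difference: -0.00262969 V → -2.630 mV.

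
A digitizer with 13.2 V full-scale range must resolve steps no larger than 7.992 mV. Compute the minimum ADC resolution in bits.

Number of steps required ≥ 13.2 V / 7.992 mV = 1651.65.
Need 2^N ≥ 1651.65; 2^10 = 1024, 2^11 = 2048.
Minimum N = 11.

11 bits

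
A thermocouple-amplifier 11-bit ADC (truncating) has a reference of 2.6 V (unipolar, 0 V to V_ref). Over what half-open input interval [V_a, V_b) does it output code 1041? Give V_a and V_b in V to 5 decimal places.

[1.32158 V, 1.32285 V)

LSB = 2.6/2^11 = 1.270 mV.
V_a = V_low + 1041·LSB = 1.32158 V; V_b = V_low + 1042·LSB = 1.32285 V.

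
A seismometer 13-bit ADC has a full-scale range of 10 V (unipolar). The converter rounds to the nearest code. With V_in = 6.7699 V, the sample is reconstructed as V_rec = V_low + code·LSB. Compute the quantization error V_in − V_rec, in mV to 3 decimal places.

LSB = 10/2^13 = 1.221 mV.
(V_in − V_low)/LSB = (6.7699 − 0)/0.0012207 = 5545.9021 → code 5546 (round).
Code 5546 maps back to 0 + 5546×0.0012207 V = 6.7700195 V.
Error = 6.7699 − 6.7700195 = -0.000119531 V = -0.120 mV.

-0.120 mV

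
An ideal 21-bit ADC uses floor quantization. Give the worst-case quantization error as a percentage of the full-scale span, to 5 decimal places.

Truncating → worst-case error = 1 LSB = V_FS/2^21, so 100/2097152 = 4.76837e-05 % of full scale.

0.00005 %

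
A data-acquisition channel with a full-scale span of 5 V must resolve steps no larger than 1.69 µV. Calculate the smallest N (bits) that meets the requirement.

Number of steps required ≥ 5 V / 1.69 µV = 2958579.88.
Need 2^N ≥ 2958579.88; 2^21 = 2097152, 2^22 = 4194304.
Minimum N = 22.

22 bits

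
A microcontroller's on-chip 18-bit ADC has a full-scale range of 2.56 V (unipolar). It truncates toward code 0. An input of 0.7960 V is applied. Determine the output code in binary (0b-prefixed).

With 262144 levels over 2.56 V, one step is 9.77 µV.
(0.7960 − 0) / 9.76563e-06 = 81510.400 LSBs.
So the output code is 81510.
In binary (0b-prefixed): 0b10011111001100110.

code 0b10011111001100110 (decimal 81510)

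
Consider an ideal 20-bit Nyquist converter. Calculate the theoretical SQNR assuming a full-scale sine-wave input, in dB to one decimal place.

122.2 dB

SNR ≈ 6.02·N + 1.76 dB = 6.02·20 + 1.76 = 122.16 dB.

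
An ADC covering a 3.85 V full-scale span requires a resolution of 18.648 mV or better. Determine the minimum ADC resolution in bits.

8 bits

Number of steps required ≥ 3.85 V / 18.648 mV = 206.46.
Need 2^N ≥ 206.46; 2^7 = 128, 2^8 = 256.
Minimum N = 8.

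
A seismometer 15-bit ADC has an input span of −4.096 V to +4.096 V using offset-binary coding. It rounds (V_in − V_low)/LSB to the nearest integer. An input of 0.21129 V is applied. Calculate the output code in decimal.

code 17229

With 32768 levels over 8.192 V, one step is 250.00 µV.
(0.21129 − (−4.096)) / 0.00025 = 17229.160 LSBs.
round(17229.160) = 17229.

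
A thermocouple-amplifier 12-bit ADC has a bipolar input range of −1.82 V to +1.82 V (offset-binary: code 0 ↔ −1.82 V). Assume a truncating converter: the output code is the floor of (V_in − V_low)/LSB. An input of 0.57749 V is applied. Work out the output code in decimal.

LSB = 3.64 V / 4096 = 0.889 mV.
(0.57749 − (−1.82)) / 0.000888672 = 2697.835 LSBs.
So the output code is 2697.

code 2697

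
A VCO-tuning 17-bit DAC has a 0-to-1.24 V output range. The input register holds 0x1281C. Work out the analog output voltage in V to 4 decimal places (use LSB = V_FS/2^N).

LSB = 1.24 V / 2^17 = 9.46 µV.
Code 0x1281C = 75804 decimal.
V_out = 0 + 75804 × 9.46045e-06 V = 0.71714 V.

0.7171 V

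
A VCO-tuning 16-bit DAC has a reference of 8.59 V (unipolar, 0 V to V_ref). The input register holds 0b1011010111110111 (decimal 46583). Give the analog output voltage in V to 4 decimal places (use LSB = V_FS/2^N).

LSB = 8.59 V / 2^16 = 131.07 µV.
Code 0b1011010111110111 = 46583 decimal.
V_out = 0 + 46583 × 0.000131073 V = 6.10577 V.

6.1058 V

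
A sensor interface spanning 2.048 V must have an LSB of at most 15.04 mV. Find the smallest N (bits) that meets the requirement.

Number of steps required ≥ 2.048 V / 15.04 mV = 136.17.
Need 2^N ≥ 136.17; 2^7 = 128, 2^8 = 256.
Minimum N = 8.

8 bits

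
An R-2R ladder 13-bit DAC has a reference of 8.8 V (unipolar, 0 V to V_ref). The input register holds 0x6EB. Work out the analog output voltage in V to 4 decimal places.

1.9024 V

LSB = 8.8 V / 2^13 = 1.074 mV.
Code 0x6EB = 1771 decimal.
V_out = 0 + 1771 × 0.00107422 V = 1.90244 V.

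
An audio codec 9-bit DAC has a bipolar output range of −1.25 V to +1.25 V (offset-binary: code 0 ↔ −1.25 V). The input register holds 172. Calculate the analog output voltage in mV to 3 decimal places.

LSB = 2.5 V / 2^9 = 4.883 mV.
V_out = (−1.25) + 172 × 0.00488281 V = -0.410156 V.
= -410.156 mV.

-410.156 mV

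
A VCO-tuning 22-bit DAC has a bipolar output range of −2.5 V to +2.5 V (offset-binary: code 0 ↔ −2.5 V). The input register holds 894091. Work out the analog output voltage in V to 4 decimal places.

-1.4342 V

LSB = 5 V / 2^22 = 1.19 µV.
V_out = (−2.5) + 894091 × 1.19209e-06 V = -1.43416 V.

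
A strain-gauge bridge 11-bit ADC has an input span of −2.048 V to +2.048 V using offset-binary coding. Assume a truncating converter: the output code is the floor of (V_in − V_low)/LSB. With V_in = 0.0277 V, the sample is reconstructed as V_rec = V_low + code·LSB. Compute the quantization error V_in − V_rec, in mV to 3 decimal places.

LSB = 4.096/2^11 = 2.000 mV.
Scaled input = 1037.8500 LSBs, so code = 1037.
Code 1037 maps back to (−2.048) + 1037×0.002 V = 0.026 V.
V_in − V_rec = 0.0017 V = 1.700 mV.

1.700 mV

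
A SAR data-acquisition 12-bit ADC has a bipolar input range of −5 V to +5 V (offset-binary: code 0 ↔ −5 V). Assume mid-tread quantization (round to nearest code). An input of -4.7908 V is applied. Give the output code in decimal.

code 86

With 4096 levels over 10 V, one step is 2.441 mV.
(-4.7908 − (−5)) / 0.00244141 = 85.688 LSBs.
Round → code 86.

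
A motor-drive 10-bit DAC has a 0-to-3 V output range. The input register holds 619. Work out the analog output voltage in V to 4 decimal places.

LSB = 3 V / 2^10 = 2.930 mV.
V_out = 0 + 619 × 0.00292969 V = 1.81348 V.

1.8135 V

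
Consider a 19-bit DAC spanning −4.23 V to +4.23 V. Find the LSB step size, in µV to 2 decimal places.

Full-scale span = 8.46 V.
LSB = 8.46 / 2^19 = 8.46 / 524288 = 1.61362e-05 V = 16.14 µV.

16.14 µV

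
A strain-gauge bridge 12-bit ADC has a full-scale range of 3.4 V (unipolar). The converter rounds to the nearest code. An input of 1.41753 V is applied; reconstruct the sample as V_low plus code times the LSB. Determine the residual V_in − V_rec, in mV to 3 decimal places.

LSB = 3.4/2^12 = 0.830 mV.
Scaled input = 1707.7067 LSBs, so code = 1708.
V_rec = 0 + 1708·0.000830078 = 1.4177734 V.
Difference: -0.000243438 V → -0.243 mV.

-0.243 mV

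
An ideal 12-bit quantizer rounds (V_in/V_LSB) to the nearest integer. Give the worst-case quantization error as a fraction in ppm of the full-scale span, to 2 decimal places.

122.07 ppm

Rounding → worst-case error = ½ LSB = V_FS/2^13, so 1e+06/8192 = 122.07 ppm of full scale.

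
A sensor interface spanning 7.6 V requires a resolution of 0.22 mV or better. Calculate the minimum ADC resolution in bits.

16 bits

Number of steps required ≥ 7.6 V / 0.22 mV = 34545.45.
Need 2^N ≥ 34545.45; 2^15 = 32768, 2^16 = 65536.
Minimum N = 16.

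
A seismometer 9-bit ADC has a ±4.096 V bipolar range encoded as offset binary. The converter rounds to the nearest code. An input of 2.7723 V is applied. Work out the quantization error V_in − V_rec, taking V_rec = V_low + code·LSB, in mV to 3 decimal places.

One LSB is 8.192 V / 512 = 16.000 mV.
(V_in − V_low)/LSB = (2.7723 − (−4.096))/0.016 = 429.2688 → code 429 (round).
V_rec = (−4.096) + 429·0.016 = 2.768 V.
Error = 2.7723 − 2.768 = 0.0043 V = 4.300 mV.

4.300 mV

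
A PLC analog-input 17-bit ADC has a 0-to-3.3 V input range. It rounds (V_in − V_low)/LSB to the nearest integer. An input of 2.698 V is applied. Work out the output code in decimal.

Full-scale span = 3.3 V; LSB = 3.3/2^17 = 25.18 µV.
(2.698 − 0) / 2.5177e-05 = 107161.290 LSBs.
Round → code 107161.

code 107161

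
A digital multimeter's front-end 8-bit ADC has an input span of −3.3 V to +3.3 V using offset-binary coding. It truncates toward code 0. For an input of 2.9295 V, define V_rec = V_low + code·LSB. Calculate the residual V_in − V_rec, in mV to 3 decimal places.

LSB = 6.6/2^8 = 25.781 mV.
(V_in − V_low)/LSB = (2.9295 − (−3.3))/0.0257812 = 241.6291 → code 241 (floor).
Code 241 maps back to (−3.3) + 241×0.0257812 V = 2.9132812 V.
V_in − V_rec = 0.0162188 V = 16.219 mV.

16.219 mV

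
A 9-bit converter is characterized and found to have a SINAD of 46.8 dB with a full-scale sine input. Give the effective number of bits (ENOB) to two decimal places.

7.48 bits

ENOB = (SINAD − 1.76) / 6.02 = (46.8 − 1.76)/6.02 = 7.482.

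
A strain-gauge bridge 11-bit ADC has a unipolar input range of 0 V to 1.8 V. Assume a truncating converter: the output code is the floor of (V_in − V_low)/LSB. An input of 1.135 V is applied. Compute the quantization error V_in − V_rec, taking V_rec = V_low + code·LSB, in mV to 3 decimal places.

0.332 mV

LSB = 1.8/2^11 = 0.879 mV.
Scaled input = 1291.3778 LSBs, so code = 1291.
Reconstructed: 1.134668 V.
V_in − V_rec = 0.000332031 V = 0.332 mV.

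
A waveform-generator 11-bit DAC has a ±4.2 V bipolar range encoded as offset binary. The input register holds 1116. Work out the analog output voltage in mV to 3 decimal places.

377.344 mV

LSB = 8.4 V / 2^11 = 4.102 mV.
V_out = (−4.2) + 1116 × 0.00410156 V = 0.377344 V.
= 377.344 mV.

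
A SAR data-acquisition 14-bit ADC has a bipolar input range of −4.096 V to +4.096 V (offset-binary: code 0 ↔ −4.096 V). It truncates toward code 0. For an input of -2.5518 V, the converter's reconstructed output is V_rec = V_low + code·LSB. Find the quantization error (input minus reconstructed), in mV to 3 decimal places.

0.200 mV

LSB = 8.192/2^14 = 0.500 mV.
Scaled input = 3088.4000 LSBs, so code = 3088.
Reconstructed: -2.552 V.
V_in − V_rec = 0.0002 V = 0.200 mV.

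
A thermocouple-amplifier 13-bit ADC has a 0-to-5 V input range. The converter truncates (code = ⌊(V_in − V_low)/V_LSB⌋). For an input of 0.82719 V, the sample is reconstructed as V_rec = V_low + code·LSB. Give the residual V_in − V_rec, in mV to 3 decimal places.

Step size: 5 V ÷ 2^13 = 0.610 mV.
Scaled input = 1355.2681 LSBs, so code = 1355.
V_rec = 0 + 1355·0.000610352 = 0.82702637 V.
V_in − V_rec = 0.000163633 V = 0.164 mV.

0.164 mV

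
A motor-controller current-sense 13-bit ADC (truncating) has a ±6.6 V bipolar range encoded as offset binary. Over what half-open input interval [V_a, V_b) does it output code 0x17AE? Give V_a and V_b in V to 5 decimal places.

[3.16787 V, 3.16948 V)

LSB = 13.2/2^13 = 1.611 mV.
Code 0x17AE = 6062 decimal.
V_a = V_low + 6062·LSB = 3.16787 V; V_b = V_low + 6063·LSB = 3.16948 V.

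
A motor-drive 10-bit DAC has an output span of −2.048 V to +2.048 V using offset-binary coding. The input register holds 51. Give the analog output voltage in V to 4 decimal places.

LSB = 4.096 V / 2^10 = 4.000 mV.
V_out = (−2.048) + 51 × 0.004 V = -1.844 V.

-1.8440 V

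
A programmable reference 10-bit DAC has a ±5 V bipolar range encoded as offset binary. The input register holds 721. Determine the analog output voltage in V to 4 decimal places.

2.0410 V

LSB = 10 V / 2^10 = 9.766 mV.
V_out = (−5) + 721 × 0.00976562 V = 2.04102 V.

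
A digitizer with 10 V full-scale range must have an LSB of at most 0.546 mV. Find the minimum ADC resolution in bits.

Number of steps required ≥ 10 V / 0.546 mV = 18315.02.
Need 2^N ≥ 18315.02; 2^14 = 16384, 2^15 = 32768.
Minimum N = 15.

15 bits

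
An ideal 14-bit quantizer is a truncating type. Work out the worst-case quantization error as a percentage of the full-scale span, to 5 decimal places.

0.00610 %

Truncating → worst-case error = 1 LSB = V_FS/2^14, so 100/16384 = 0.00610352 % of full scale.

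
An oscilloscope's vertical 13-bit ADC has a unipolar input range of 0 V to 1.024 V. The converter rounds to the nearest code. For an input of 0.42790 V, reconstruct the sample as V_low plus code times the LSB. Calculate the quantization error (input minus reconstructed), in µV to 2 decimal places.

25.00 µV

Step size: 1.024 V ÷ 2^13 = 125.00 µV.
(0.42790 − 0)/0.000125 = 3423.2000; round gives code 3423.
V_rec = 0 + 3423·0.000125 = 0.427875 V.
Difference: 2.5e-05 V → 25.00 µV.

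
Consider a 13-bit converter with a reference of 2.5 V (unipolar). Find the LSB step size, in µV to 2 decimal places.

305.18 µV

Full-scale span = 2.5 V.
LSB = 2.5 / 2^13 = 2.5 / 8192 = 0.000305176 V = 305.18 µV.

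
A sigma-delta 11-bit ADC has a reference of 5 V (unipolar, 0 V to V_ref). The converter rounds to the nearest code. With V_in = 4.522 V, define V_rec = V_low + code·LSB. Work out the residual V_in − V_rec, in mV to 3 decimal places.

0.516 mV

LSB = 5/2^11 = 2.441 mV.
(4.522 − 0)/0.00244141 = 1852.2112; round gives code 1852.
Code 1852 maps back to 0 + 1852×0.00244141 V = 4.5214844 V.
Error = 4.522 − 4.5214844 = 0.000515625 V = 0.516 mV.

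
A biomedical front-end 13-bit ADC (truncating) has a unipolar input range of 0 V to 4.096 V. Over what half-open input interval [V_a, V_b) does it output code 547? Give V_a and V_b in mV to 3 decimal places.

[273.500 mV, 274.000 mV)

LSB = 4.096/2^13 = 0.500 mV.
V_a = V_low + 547·LSB = 0.2735 V; V_b = V_low + 548·LSB = 0.274 V.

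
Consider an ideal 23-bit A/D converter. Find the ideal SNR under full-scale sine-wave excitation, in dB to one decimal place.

SNR ≈ 6.02·N + 1.76 dB = 6.02·23 + 1.76 = 140.22 dB.

140.2 dB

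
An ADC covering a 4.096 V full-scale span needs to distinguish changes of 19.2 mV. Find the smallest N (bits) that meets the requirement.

8 bits

Number of steps required ≥ 4.096 V / 19.2 mV = 213.33.
Need 2^N ≥ 213.33; 2^7 = 128, 2^8 = 256.
Minimum N = 8.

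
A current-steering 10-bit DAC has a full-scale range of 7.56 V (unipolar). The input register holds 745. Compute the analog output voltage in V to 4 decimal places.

5.5002 V

LSB = 7.56 V / 2^10 = 7.383 mV.
V_out = 0 + 745 × 0.00738281 V = 5.5002 V.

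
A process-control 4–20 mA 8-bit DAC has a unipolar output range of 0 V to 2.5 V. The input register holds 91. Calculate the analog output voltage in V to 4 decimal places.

0.8887 V

LSB = 2.5 V / 2^8 = 9.766 mV.
V_out = 0 + 91 × 0.00976562 V = 0.888672 V.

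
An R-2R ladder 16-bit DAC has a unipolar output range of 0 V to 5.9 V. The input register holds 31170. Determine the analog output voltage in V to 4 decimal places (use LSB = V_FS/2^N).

LSB = 5.9 V / 2^16 = 90.03 µV.
V_out = 0 + 31170 × 9.00269e-05 V = 2.80614 V.

2.8061 V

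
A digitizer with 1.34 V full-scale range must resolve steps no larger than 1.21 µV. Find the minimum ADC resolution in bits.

Number of steps required ≥ 1.34 V / 1.21 µV = 1107438.02.
Need 2^N ≥ 1107438.02; 2^20 = 1048576, 2^21 = 2097152.
Minimum N = 21.

21 bits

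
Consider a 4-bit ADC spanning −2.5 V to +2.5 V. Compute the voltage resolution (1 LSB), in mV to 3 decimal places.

Full-scale span = 5 V.
LSB = 5 / 2^4 = 5 / 16 = 0.3125 V = 312.500 mV.

312.500 mV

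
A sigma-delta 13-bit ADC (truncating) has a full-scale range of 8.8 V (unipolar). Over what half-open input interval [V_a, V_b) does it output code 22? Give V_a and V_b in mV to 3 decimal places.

LSB = 8.8/2^13 = 1.074 mV.
V_a = V_low + 22·LSB = 0.0236328 V; V_b = V_low + 23·LSB = 0.024707 V.

[23.633 mV, 24.707 mV)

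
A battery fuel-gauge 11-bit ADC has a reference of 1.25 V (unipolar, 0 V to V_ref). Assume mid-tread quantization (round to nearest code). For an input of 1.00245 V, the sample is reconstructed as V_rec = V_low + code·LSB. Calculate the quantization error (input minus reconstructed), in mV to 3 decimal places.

0.253 mV

LSB = 1.25/2^11 = 0.610 mV.
(V_in − V_low)/LSB = (1.00245 − 0)/0.000610352 = 1642.4141 → code 1642 (round).
Code 1642 maps back to 0 + 1642×0.000610352 V = 1.0021973 V.
Error = 1.00245 − 1.0021973 = 0.000252734 V = 0.253 mV.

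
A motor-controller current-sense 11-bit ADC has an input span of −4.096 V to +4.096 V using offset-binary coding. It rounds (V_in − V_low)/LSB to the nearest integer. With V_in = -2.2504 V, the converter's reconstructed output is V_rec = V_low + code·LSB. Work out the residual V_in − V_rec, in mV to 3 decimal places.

1.600 mV

One LSB is 8.192 V / 2048 = 4.000 mV.
(V_in − V_low)/LSB = (-2.2504 − (−4.096))/0.004 = 461.4000 → code 461 (round).
Reconstructed: -2.252 V.
V_in − V_rec = 0.0016 V = 1.600 mV.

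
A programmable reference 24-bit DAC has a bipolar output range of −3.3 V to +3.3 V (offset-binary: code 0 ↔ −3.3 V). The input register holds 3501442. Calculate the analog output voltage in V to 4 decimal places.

LSB = 6.6 V / 2^24 = 0.39 µV.
V_out = (−3.3) + 3501442 × 3.93391e-07 V = -1.92257 V.

-1.9226 V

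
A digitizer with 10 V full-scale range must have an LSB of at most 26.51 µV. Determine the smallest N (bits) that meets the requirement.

Number of steps required ≥ 10 V / 26.51 µV = 377216.14.
Need 2^N ≥ 377216.14; 2^18 = 262144, 2^19 = 524288.
Minimum N = 19.

19 bits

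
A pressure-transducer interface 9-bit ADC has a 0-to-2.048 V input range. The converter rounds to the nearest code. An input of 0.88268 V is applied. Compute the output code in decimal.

code 221

Full-scale span = 2.048 V; LSB = 2.048/2^9 = 4.000 mV.
(0.88268 − 0) / 0.004 = 220.670 LSBs.
So the output code is 221.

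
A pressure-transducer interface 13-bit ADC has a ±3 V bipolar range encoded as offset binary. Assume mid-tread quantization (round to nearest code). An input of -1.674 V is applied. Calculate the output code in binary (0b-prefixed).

code 0b11100010010 (decimal 1810)

LSB = 6 V / 8192 = 0.732 mV.
Input sits at 1810.432 steps above V_low.
Round → code 1810.
In binary (0b-prefixed): 0b11100010010.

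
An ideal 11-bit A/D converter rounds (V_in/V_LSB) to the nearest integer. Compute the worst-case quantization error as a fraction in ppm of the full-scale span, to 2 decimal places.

Rounding → worst-case error = ½ LSB = V_FS/2^12, so 1e+06/4096 = 244.141 ppm of full scale.

244.14 ppm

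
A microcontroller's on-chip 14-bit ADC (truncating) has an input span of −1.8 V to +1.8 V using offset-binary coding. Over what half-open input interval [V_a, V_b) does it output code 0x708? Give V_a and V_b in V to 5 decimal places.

LSB = 3.6/2^14 = 219.73 µV.
Code 0x708 = 1800 decimal.
V_a = V_low + 1800·LSB = -1.40449 V; V_b = V_low + 1801·LSB = -1.40427 V.

[-1.40449 V, -1.40427 V)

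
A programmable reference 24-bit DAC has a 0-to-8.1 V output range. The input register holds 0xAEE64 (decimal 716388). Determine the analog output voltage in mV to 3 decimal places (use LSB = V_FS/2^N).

345.870 mV

LSB = 8.1 V / 2^24 = 0.48 µV.
Code 0xAEE64 = 716388 decimal.
V_out = 0 + 716388 × 4.82798e-07 V = 0.34587 V.
= 345.870 mV.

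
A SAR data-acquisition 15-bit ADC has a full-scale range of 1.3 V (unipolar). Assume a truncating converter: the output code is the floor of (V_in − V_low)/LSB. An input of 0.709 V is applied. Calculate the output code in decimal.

LSB = 1.3 V / 32768 = 39.67 µV.
Input sits at 17871.163 steps above V_low.
⌊·⌋(17871.163) = 17871.

code 17871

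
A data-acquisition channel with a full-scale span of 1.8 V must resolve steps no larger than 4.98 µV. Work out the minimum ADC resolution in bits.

19 bits

Number of steps required ≥ 1.8 V / 4.98 µV = 361445.78.
Need 2^N ≥ 361445.78; 2^18 = 262144, 2^19 = 524288.
Minimum N = 19.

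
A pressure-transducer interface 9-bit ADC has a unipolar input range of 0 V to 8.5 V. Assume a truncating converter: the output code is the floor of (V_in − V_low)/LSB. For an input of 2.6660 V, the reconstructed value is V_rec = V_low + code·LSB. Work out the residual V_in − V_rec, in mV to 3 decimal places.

LSB = 8.5/2^9 = 16.602 mV.
(V_in − V_low)/LSB = (2.6660 − 0)/0.0166016 = 160.5873 → code 160 (floor).
V_rec = 0 + 160·0.0166016 = 2.65625 V.
Error = 2.6660 − 2.65625 = 0.00975 V = 9.750 mV.

9.750 mV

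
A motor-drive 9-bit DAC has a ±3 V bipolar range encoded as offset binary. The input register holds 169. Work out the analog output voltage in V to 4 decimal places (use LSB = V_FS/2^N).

-1.0195 V

LSB = 6 V / 2^9 = 11.719 mV.
V_out = (−3) + 169 × 0.0117188 V = -1.01953 V.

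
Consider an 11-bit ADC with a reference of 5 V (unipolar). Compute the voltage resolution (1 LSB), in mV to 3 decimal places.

Full-scale span = 5 V.
LSB = 5 / 2^11 = 5 / 2048 = 0.00244141 V = 2.441 mV.

2.441 mV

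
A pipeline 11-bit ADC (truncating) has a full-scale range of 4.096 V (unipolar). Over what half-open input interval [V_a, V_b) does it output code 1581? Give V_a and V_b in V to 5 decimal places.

[3.16200 V, 3.16400 V)

LSB = 4.096/2^11 = 2.000 mV.
V_a = V_low + 1581·LSB = 3.162 V; V_b = V_low + 1582·LSB = 3.164 V.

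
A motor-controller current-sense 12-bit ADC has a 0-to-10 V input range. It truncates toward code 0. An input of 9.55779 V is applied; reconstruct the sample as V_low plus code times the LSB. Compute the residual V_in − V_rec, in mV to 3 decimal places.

Step size: 10 V ÷ 2^12 = 2.441 mV.
(9.55779 − 0)/0.00244141 = 3914.8708; ⌊·⌋ gives code 3914.
V_rec = 0 + 3914·0.00244141 = 9.5556641 V.
Error = 9.55779 − 9.5556641 = 0.00212594 V = 2.126 mV.

2.126 mV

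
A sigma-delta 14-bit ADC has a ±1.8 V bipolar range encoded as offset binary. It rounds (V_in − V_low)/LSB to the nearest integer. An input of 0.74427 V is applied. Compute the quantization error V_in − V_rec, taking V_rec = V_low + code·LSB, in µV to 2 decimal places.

One LSB is 3.6 V / 16384 = 219.73 µV.
(0.74427 − (−1.8))/0.000219727 = 11579.2555; round gives code 11579.
Code 11579 maps back to (−1.8) + 11579×0.000219727 V = 0.74421387 V.
Error = 0.74427 − 0.74421387 = 5.61328e-05 V = 56.13 µV.

56.13 µV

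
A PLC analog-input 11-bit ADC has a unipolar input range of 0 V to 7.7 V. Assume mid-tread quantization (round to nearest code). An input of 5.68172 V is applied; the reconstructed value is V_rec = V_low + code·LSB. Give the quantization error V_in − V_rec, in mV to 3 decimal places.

0.714 mV

One LSB is 7.7 V / 2048 = 3.760 mV.
(5.68172 − 0)/0.00375977 = 1511.1899; round gives code 1511.
Code 1511 maps back to 0 + 1511×0.00375977 V = 5.6810059 V.
V_in − V_rec = 0.000714141 V = 0.714 mV.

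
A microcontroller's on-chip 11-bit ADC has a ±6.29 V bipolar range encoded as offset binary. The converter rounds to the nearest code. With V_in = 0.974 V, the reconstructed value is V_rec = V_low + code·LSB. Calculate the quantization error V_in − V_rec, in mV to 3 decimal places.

-2.670 mV

One LSB is 12.58 V / 2048 = 6.143 mV.
Scaled input = 1182.5653 LSBs, so code = 1183.
V_rec = (−6.29) + 1183·0.00614258 = 0.97666992 V.
Error = 0.974 − 0.97666992 = -0.00266992 V = -2.670 mV.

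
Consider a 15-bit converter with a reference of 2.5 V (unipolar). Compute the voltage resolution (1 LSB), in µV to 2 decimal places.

Full-scale span = 2.5 V.
LSB = 2.5 / 2^15 = 2.5 / 32768 = 7.62939e-05 V = 76.29 µV.

76.29 µV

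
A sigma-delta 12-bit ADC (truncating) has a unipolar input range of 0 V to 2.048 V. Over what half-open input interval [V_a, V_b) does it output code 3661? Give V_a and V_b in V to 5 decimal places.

LSB = 2.048/2^12 = 0.500 mV.
V_a = V_low + 3661·LSB = 1.8305 V; V_b = V_low + 3662·LSB = 1.831 V.

[1.83050 V, 1.83100 V)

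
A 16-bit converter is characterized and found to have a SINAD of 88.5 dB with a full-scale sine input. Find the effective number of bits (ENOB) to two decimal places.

ENOB = (SINAD − 1.76) / 6.02 = (88.5 − 1.76)/6.02 = 14.409.

14.41 bits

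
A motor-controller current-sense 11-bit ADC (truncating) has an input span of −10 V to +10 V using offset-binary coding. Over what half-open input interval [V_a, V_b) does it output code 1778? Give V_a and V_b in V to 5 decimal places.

LSB = 20/2^11 = 9.766 mV.
V_a = V_low + 1778·LSB = 7.36328 V; V_b = V_low + 1779·LSB = 7.37305 V.

[7.36328 V, 7.37305 V)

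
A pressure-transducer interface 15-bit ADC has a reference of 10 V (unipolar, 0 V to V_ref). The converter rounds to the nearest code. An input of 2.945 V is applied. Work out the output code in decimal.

With 32768 levels over 10 V, one step is 305.18 µV.
Input sits at 9650.176 steps above V_low.
So the output code is 9650.

code 9650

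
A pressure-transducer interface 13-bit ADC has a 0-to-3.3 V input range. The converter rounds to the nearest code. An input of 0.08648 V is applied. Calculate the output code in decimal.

LSB = 3.3 V / 8192 = 402.83 µV.
(0.08648 − 0) / 0.000402832 = 214.680 LSBs.
Round → code 215.

code 215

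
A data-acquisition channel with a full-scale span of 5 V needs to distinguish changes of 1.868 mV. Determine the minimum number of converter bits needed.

12 bits

Number of steps required ≥ 5 V / 1.868 mV = 2676.66.
Need 2^N ≥ 2676.66; 2^11 = 2048, 2^12 = 4096.
Minimum N = 12.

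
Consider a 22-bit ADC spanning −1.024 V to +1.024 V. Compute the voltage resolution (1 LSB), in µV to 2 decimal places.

0.49 µV

Full-scale span = 2.048 V.
LSB = 2.048 / 2^22 = 2.048 / 4194304 = 4.88281e-07 V = 0.49 µV.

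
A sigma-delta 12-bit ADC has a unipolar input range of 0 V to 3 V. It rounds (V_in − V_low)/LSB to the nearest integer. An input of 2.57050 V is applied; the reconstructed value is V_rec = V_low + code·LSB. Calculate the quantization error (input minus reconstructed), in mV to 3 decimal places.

One LSB is 3 V / 4096 = 0.732 mV.
(V_in − V_low)/LSB = (2.57050 − 0)/0.000732422 = 3509.5893 → code 3510 (round).
Code 3510 maps back to 0 + 3510×0.000732422 V = 2.5708008 V.
Difference: -0.000300781 V → -0.301 mV.

-0.301 mV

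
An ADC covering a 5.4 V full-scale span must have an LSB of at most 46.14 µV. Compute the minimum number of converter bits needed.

Number of steps required ≥ 5.4 V / 46.14 µV = 117035.11.
Need 2^N ≥ 117035.11; 2^16 = 65536, 2^17 = 131072.
Minimum N = 17.

17 bits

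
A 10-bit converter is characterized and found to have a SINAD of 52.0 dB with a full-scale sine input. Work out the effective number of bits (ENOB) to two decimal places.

8.35 bits

ENOB = (SINAD − 1.76) / 6.02 = (52.0 − 1.76)/6.02 = 8.346.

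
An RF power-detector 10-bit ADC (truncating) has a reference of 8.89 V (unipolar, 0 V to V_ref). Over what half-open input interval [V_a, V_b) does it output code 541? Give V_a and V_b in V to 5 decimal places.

[4.69677 V, 4.70545 V)

LSB = 8.89/2^10 = 8.682 mV.
V_a = V_low + 541·LSB = 4.69677 V; V_b = V_low + 542·LSB = 4.70545 V.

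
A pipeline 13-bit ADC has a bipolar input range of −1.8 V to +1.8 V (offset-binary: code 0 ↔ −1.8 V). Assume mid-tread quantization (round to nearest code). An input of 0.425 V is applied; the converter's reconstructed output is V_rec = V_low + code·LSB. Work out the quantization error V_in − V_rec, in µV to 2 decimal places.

48.83 µV

LSB = 3.6/2^13 = 439.45 µV.
Scaled input = 5063.1111 LSBs, so code = 5063.
V_rec = (−1.8) + 5063·0.000439453 = 0.42495117 V.
Difference: 4.88281e-05 V → 48.83 µV.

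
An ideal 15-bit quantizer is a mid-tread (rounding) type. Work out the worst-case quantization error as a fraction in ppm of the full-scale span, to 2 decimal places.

Rounding → worst-case error = ½ LSB = V_FS/2^16, so 1e+06/65536 = 15.2588 ppm of full scale.

15.26 ppm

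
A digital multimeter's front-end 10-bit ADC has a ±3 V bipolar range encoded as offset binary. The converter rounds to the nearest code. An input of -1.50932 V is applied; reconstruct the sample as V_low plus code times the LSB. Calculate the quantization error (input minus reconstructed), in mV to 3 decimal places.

Step size: 6 V ÷ 2^10 = 5.859 mV.
(V_in − V_low)/LSB = (-1.50932 − (−3))/0.00585938 = 254.4094 → code 254 (round).
Code 254 maps back to (−3) + 254×0.00585938 V = -1.5117188 V.
Error = -1.50932 − (−1.5117188) = 0.00239875 V = 2.399 mV.

2.399 mV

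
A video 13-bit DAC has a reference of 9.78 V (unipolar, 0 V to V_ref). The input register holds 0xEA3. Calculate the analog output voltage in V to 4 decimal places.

LSB = 9.78 V / 2^13 = 1.194 mV.
Code 0xEA3 = 3747 decimal.
V_out = 0 + 3747 × 0.00119385 V = 4.47335 V.

4.4733 V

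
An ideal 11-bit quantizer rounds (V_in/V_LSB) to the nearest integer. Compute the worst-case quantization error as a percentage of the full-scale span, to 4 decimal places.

0.0244 %

Rounding → worst-case error = ½ LSB = V_FS/2^12, so 100/4096 = 0.0244141 % of full scale.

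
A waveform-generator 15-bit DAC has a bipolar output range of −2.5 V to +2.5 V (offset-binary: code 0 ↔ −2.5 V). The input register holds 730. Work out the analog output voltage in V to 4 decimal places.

LSB = 5 V / 2^15 = 152.59 µV.
V_out = (−2.5) + 730 × 0.000152588 V = -2.38861 V.

-2.3886 V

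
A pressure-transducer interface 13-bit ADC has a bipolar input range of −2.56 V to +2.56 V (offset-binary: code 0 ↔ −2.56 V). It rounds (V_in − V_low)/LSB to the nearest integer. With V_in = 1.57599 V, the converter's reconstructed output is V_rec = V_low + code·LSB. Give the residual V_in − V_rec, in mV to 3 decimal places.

-0.260 mV

Step size: 5.12 V ÷ 2^13 = 0.625 mV.
(V_in − V_low)/LSB = (1.57599 − (−2.56))/0.000625 = 6617.5840 → code 6618 (round).
Reconstructed: 1.57625 V.
V_in − V_rec = -0.00026 V = -0.260 mV.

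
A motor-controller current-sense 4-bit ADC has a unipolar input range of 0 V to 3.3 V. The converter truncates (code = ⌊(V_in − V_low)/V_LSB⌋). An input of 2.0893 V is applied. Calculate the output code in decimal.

LSB = 3.3 V / 16 = 206.250 mV.
Input sits at 10.130 steps above V_low.
So the output code is 10.

code 10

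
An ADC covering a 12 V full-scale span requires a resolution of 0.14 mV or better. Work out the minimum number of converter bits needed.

17 bits

Number of steps required ≥ 12 V / 0.14 mV = 85714.29.
Need 2^N ≥ 85714.29; 2^16 = 65536, 2^17 = 131072.
Minimum N = 17.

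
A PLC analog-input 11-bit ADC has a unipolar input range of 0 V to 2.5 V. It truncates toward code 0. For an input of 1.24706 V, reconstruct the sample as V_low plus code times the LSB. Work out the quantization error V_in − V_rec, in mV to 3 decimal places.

Step size: 2.5 V ÷ 2^11 = 1.221 mV.
(1.24706 − 0)/0.0012207 = 1021.5916; ⌊·⌋ gives code 1021.
V_rec = 0 + 1021·0.0012207 = 1.2463379 V.
V_in − V_rec = 0.000722109 V = 0.722 mV.

0.722 mV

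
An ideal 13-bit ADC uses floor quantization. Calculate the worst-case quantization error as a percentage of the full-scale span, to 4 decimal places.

Truncating → worst-case error = 1 LSB = V_FS/2^13, so 100/8192 = 0.012207 % of full scale.

0.0122 %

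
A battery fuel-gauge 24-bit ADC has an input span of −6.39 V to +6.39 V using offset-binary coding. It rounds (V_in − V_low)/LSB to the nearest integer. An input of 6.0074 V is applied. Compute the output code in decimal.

LSB = 12.78 V / 16777216 = 0.76 µV.
(6.0074 − (−6.39)) / 7.61747e-07 = 16274949.737 LSBs.
Round → code 16274950.

code 16274950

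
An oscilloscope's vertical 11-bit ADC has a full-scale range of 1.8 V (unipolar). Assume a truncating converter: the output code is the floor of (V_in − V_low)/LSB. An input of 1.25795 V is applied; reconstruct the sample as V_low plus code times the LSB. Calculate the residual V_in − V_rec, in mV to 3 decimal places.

Step size: 1.8 V ÷ 2^11 = 0.879 mV.
(1.25795 − 0)/0.000878906 = 1431.2676; ⌊·⌋ gives code 1431.
Code 1431 maps back to 0 + 1431×0.000878906 V = 1.2577148 V.
V_in − V_rec = 0.000235156 V = 0.235 mV.

0.235 mV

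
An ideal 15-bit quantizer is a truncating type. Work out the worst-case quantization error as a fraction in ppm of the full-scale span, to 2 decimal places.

30.52 ppm

Truncating → worst-case error = 1 LSB = V_FS/2^15, so 1e+06/32768 = 30.5176 ppm of full scale.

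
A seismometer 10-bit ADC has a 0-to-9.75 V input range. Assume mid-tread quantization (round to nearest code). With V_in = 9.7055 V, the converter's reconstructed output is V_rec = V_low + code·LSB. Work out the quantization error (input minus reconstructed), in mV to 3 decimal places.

One LSB is 9.75 V / 1024 = 9.521 mV.
(V_in − V_low)/LSB = (9.7055 − 0)/0.00952148 = 1019.3264 → code 1019 (round).
Code 1019 maps back to 0 + 1019×0.00952148 V = 9.7023926 V.
V_in − V_rec = 0.00310742 V = 3.107 mV.

3.107 mV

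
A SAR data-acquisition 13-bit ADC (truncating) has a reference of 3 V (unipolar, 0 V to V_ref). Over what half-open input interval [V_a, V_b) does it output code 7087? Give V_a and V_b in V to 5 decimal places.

[2.59534 V, 2.59570 V)

LSB = 3/2^13 = 366.21 µV.
V_a = V_low + 7087·LSB = 2.59534 V; V_b = V_low + 7088·LSB = 2.5957 V.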